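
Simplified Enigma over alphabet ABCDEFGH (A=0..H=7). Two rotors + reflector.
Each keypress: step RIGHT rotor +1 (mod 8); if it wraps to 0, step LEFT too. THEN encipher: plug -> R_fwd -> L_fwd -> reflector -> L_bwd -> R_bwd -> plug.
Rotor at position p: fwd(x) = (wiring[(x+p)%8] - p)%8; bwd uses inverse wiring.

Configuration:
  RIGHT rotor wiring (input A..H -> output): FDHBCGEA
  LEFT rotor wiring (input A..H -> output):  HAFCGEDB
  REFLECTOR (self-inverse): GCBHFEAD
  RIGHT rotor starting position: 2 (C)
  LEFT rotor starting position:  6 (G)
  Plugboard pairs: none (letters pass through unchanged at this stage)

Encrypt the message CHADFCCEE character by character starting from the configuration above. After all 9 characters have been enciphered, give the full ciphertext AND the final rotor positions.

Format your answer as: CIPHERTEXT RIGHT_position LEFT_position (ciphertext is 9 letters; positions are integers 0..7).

Char 1 ('C'): step: R->3, L=6; C->plug->C->R->D->L->C->refl->B->L'->C->R'->F->plug->F
Char 2 ('H'): step: R->4, L=6; H->plug->H->R->F->L->E->refl->F->L'->A->R'->C->plug->C
Char 3 ('A'): step: R->5, L=6; A->plug->A->R->B->L->D->refl->H->L'->E->R'->G->plug->G
Char 4 ('D'): step: R->6, L=6; D->plug->D->R->F->L->E->refl->F->L'->A->R'->H->plug->H
Char 5 ('F'): step: R->7, L=6; F->plug->F->R->D->L->C->refl->B->L'->C->R'->E->plug->E
Char 6 ('C'): step: R->0, L->7 (L advanced); C->plug->C->R->H->L->E->refl->F->L'->G->R'->F->plug->F
Char 7 ('C'): step: R->1, L=7; C->plug->C->R->A->L->C->refl->B->L'->C->R'->A->plug->A
Char 8 ('E'): step: R->2, L=7; E->plug->E->R->C->L->B->refl->C->L'->A->R'->C->plug->C
Char 9 ('E'): step: R->3, L=7; E->plug->E->R->F->L->H->refl->D->L'->E->R'->H->plug->H
Final: ciphertext=FCGHEFACH, RIGHT=3, LEFT=7

Answer: FCGHEFACH 3 7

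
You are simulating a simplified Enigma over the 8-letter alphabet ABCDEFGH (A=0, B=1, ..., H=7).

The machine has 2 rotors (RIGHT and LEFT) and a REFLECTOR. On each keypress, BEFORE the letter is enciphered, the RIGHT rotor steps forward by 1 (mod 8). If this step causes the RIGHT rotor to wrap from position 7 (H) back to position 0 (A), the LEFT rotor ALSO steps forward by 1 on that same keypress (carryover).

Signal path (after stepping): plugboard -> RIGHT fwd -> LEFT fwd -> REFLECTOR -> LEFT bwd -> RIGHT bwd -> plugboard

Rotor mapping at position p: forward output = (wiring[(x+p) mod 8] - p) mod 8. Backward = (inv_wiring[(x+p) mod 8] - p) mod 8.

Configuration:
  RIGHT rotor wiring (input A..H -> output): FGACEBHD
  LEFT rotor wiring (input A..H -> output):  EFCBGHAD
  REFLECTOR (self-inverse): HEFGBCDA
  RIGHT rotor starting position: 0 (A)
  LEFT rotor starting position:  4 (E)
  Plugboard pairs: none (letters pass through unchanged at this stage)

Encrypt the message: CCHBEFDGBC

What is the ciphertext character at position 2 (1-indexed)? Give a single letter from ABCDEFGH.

Char 1 ('C'): step: R->1, L=4; C->plug->C->R->B->L->D->refl->G->L'->G->R'->F->plug->F
Char 2 ('C'): step: R->2, L=4; C->plug->C->R->C->L->E->refl->B->L'->F->R'->E->plug->E

E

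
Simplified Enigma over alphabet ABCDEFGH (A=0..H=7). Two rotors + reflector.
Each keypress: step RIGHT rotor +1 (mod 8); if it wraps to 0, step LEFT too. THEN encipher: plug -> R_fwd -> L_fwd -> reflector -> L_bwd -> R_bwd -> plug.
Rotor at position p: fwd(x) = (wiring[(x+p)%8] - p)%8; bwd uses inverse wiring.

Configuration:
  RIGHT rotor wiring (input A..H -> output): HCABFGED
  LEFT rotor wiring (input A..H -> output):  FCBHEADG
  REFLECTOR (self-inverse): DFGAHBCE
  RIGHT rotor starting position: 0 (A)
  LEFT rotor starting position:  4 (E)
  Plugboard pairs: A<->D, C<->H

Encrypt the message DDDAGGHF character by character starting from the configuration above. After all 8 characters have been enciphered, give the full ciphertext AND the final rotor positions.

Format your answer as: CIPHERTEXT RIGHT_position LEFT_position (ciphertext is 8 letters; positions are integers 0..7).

Char 1 ('D'): step: R->1, L=4; D->plug->A->R->B->L->E->refl->H->L'->C->R'->G->plug->G
Char 2 ('D'): step: R->2, L=4; D->plug->A->R->G->L->F->refl->B->L'->E->R'->D->plug->A
Char 3 ('D'): step: R->3, L=4; D->plug->A->R->G->L->F->refl->B->L'->E->R'->F->plug->F
Char 4 ('A'): step: R->4, L=4; A->plug->D->R->H->L->D->refl->A->L'->A->R'->C->plug->H
Char 5 ('G'): step: R->5, L=4; G->plug->G->R->E->L->B->refl->F->L'->G->R'->C->plug->H
Char 6 ('G'): step: R->6, L=4; G->plug->G->R->H->L->D->refl->A->L'->A->R'->H->plug->C
Char 7 ('H'): step: R->7, L=4; H->plug->C->R->D->L->C->refl->G->L'->F->R'->H->plug->C
Char 8 ('F'): step: R->0, L->5 (L advanced); F->plug->F->R->G->L->C->refl->G->L'->B->R'->D->plug->A
Final: ciphertext=GAFHHCCA, RIGHT=0, LEFT=5

Answer: GAFHHCCA 0 5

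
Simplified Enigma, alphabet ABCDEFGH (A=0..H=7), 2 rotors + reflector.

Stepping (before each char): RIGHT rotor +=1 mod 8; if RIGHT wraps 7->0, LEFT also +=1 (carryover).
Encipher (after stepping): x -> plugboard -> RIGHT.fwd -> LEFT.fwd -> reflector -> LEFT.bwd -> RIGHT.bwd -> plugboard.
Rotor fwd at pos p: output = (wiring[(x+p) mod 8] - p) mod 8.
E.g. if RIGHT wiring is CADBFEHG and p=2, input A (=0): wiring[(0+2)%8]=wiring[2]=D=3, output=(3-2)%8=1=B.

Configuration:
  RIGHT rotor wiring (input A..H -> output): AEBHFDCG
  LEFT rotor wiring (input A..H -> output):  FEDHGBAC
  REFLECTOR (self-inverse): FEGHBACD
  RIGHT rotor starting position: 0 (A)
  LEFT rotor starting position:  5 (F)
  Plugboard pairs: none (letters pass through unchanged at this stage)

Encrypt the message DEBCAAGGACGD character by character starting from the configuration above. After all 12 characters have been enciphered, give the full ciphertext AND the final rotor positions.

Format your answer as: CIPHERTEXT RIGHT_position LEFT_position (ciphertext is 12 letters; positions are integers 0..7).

Answer: FAEGBFBDBEFB 4 6

Derivation:
Char 1 ('D'): step: R->1, L=5; D->plug->D->R->E->L->H->refl->D->L'->B->R'->F->plug->F
Char 2 ('E'): step: R->2, L=5; E->plug->E->R->A->L->E->refl->B->L'->H->R'->A->plug->A
Char 3 ('B'): step: R->3, L=5; B->plug->B->R->C->L->F->refl->A->L'->D->R'->E->plug->E
Char 4 ('C'): step: R->4, L=5; C->plug->C->R->G->L->C->refl->G->L'->F->R'->G->plug->G
Char 5 ('A'): step: R->5, L=5; A->plug->A->R->G->L->C->refl->G->L'->F->R'->B->plug->B
Char 6 ('A'): step: R->6, L=5; A->plug->A->R->E->L->H->refl->D->L'->B->R'->F->plug->F
Char 7 ('G'): step: R->7, L=5; G->plug->G->R->E->L->H->refl->D->L'->B->R'->B->plug->B
Char 8 ('G'): step: R->0, L->6 (L advanced); G->plug->G->R->C->L->H->refl->D->L'->H->R'->D->plug->D
Char 9 ('A'): step: R->1, L=6; A->plug->A->R->D->L->G->refl->C->L'->A->R'->B->plug->B
Char 10 ('C'): step: R->2, L=6; C->plug->C->R->D->L->G->refl->C->L'->A->R'->E->plug->E
Char 11 ('G'): step: R->3, L=6; G->plug->G->R->B->L->E->refl->B->L'->F->R'->F->plug->F
Char 12 ('D'): step: R->4, L=6; D->plug->D->R->C->L->H->refl->D->L'->H->R'->B->plug->B
Final: ciphertext=FAEGBFBDBEFB, RIGHT=4, LEFT=6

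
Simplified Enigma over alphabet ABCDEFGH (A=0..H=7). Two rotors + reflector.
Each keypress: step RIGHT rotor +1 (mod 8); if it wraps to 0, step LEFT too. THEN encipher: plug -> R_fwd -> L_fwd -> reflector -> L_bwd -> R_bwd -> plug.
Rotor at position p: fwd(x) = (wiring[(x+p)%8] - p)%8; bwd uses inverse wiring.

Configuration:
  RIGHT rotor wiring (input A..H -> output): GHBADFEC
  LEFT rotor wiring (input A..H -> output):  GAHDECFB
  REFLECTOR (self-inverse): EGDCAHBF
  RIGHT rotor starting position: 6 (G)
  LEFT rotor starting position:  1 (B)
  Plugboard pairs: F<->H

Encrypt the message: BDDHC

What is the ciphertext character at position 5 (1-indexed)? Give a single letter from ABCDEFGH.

Char 1 ('B'): step: R->7, L=1; B->plug->B->R->H->L->F->refl->H->L'->A->R'->C->plug->C
Char 2 ('D'): step: R->0, L->2 (L advanced); D->plug->D->R->A->L->F->refl->H->L'->F->R'->F->plug->H
Char 3 ('D'): step: R->1, L=2; D->plug->D->R->C->L->C->refl->D->L'->E->R'->E->plug->E
Char 4 ('H'): step: R->2, L=2; H->plug->F->R->A->L->F->refl->H->L'->F->R'->H->plug->F
Char 5 ('C'): step: R->3, L=2; C->plug->C->R->C->L->C->refl->D->L'->E->R'->G->plug->G

G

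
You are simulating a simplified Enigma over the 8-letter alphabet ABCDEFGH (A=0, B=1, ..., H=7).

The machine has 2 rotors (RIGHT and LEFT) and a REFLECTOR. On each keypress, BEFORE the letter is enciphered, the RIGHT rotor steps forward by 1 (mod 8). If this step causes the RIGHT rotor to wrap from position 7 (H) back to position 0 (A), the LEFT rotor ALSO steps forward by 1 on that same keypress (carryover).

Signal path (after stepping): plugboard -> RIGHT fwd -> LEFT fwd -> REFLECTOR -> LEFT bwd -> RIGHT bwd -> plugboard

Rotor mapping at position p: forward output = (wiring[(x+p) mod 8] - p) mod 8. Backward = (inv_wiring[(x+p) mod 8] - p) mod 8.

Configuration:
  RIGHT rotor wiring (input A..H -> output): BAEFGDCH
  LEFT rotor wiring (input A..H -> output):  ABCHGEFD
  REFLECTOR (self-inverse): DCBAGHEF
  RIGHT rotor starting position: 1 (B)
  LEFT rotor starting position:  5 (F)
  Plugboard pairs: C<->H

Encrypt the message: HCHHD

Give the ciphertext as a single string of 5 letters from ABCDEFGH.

Char 1 ('H'): step: R->2, L=5; H->plug->C->R->E->L->E->refl->G->L'->C->R'->A->plug->A
Char 2 ('C'): step: R->3, L=5; C->plug->H->R->B->L->A->refl->D->L'->D->R'->B->plug->B
Char 3 ('H'): step: R->4, L=5; H->plug->C->R->G->L->C->refl->B->L'->H->R'->B->plug->B
Char 4 ('H'): step: R->5, L=5; H->plug->C->R->C->L->G->refl->E->L'->E->R'->D->plug->D
Char 5 ('D'): step: R->6, L=5; D->plug->D->R->C->L->G->refl->E->L'->E->R'->A->plug->A

Answer: ABBDA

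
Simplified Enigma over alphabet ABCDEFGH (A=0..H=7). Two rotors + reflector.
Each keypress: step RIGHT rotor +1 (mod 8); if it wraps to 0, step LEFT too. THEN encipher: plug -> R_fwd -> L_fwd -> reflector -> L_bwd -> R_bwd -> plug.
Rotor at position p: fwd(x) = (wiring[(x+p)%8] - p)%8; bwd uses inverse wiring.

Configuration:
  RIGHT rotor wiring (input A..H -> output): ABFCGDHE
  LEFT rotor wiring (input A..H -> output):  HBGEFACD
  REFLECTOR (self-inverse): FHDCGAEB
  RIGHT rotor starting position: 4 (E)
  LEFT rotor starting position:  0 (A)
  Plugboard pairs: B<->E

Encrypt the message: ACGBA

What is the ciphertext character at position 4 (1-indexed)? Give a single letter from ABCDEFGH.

Char 1 ('A'): step: R->5, L=0; A->plug->A->R->G->L->C->refl->D->L'->H->R'->C->plug->C
Char 2 ('C'): step: R->6, L=0; C->plug->C->R->C->L->G->refl->E->L'->D->R'->D->plug->D
Char 3 ('G'): step: R->7, L=0; G->plug->G->R->E->L->F->refl->A->L'->F->R'->A->plug->A
Char 4 ('B'): step: R->0, L->1 (L advanced); B->plug->E->R->G->L->C->refl->D->L'->C->R'->D->plug->D

D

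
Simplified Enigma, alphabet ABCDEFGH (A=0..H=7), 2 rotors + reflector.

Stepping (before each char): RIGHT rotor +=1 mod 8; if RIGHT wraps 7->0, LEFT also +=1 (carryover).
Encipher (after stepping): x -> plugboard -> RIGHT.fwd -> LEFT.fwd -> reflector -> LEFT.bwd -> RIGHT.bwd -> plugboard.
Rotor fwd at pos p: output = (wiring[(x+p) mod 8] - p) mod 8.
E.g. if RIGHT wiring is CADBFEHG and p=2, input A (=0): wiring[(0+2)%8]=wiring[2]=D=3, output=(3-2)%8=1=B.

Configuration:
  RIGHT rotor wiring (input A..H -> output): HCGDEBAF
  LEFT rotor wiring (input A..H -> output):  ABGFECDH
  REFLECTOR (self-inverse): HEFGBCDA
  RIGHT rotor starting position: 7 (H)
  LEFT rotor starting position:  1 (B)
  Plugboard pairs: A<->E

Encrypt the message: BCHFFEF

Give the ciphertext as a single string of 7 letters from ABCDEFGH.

Char 1 ('B'): step: R->0, L->2 (L advanced); B->plug->B->R->C->L->C->refl->F->L'->F->R'->H->plug->H
Char 2 ('C'): step: R->1, L=2; C->plug->C->R->C->L->C->refl->F->L'->F->R'->B->plug->B
Char 3 ('H'): step: R->2, L=2; H->plug->H->R->A->L->E->refl->B->L'->E->R'->A->plug->E
Char 4 ('F'): step: R->3, L=2; F->plug->F->R->E->L->B->refl->E->L'->A->R'->A->plug->E
Char 5 ('F'): step: R->4, L=2; F->plug->F->R->G->L->G->refl->D->L'->B->R'->D->plug->D
Char 6 ('E'): step: R->5, L=2; E->plug->A->R->E->L->B->refl->E->L'->A->R'->C->plug->C
Char 7 ('F'): step: R->6, L=2; F->plug->F->R->F->L->F->refl->C->L'->C->R'->A->plug->E

Answer: HBEEDCE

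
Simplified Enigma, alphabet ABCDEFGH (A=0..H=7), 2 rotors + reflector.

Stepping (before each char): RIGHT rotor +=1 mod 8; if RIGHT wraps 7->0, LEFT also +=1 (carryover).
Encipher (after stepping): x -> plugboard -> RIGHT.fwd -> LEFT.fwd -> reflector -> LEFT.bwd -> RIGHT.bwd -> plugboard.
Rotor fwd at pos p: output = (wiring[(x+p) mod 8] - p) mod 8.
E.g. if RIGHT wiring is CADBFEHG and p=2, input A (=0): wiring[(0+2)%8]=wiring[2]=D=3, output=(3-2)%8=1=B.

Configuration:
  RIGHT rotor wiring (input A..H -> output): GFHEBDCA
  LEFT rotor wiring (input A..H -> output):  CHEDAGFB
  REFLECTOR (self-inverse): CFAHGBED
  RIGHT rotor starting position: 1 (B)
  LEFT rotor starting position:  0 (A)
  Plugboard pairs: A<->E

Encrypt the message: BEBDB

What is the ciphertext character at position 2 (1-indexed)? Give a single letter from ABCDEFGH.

Char 1 ('B'): step: R->2, L=0; B->plug->B->R->C->L->E->refl->G->L'->F->R'->A->plug->E
Char 2 ('E'): step: R->3, L=0; E->plug->A->R->B->L->H->refl->D->L'->D->R'->F->plug->F

F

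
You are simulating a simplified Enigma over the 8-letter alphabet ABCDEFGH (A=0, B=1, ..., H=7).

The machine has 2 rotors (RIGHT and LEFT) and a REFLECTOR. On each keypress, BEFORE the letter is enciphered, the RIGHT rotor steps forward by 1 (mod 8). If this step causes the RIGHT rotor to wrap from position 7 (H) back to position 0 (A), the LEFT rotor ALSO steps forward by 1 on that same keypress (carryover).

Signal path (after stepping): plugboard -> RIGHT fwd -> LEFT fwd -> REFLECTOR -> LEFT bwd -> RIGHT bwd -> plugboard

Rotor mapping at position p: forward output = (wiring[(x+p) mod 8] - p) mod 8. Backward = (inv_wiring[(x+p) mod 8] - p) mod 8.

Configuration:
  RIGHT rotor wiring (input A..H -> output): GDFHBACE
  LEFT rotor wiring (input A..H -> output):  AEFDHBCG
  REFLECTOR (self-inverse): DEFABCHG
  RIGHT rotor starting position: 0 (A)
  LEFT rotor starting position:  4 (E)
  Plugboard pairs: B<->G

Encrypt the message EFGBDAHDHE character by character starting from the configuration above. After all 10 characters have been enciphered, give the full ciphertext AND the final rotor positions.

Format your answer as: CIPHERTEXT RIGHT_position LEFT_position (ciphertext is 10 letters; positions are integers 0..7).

Answer: ACAHAGBEBF 2 5

Derivation:
Char 1 ('E'): step: R->1, L=4; E->plug->E->R->H->L->H->refl->G->L'->C->R'->A->plug->A
Char 2 ('F'): step: R->2, L=4; F->plug->F->R->C->L->G->refl->H->L'->H->R'->C->plug->C
Char 3 ('G'): step: R->3, L=4; G->plug->B->R->G->L->B->refl->E->L'->E->R'->A->plug->A
Char 4 ('B'): step: R->4, L=4; B->plug->G->R->B->L->F->refl->C->L'->D->R'->H->plug->H
Char 5 ('D'): step: R->5, L=4; D->plug->D->R->B->L->F->refl->C->L'->D->R'->A->plug->A
Char 6 ('A'): step: R->6, L=4; A->plug->A->R->E->L->E->refl->B->L'->G->R'->B->plug->G
Char 7 ('H'): step: R->7, L=4; H->plug->H->R->D->L->C->refl->F->L'->B->R'->G->plug->B
Char 8 ('D'): step: R->0, L->5 (L advanced); D->plug->D->R->H->L->C->refl->F->L'->B->R'->E->plug->E
Char 9 ('H'): step: R->1, L=5; H->plug->H->R->F->L->A->refl->D->L'->D->R'->G->plug->B
Char 10 ('E'): step: R->2, L=5; E->plug->E->R->A->L->E->refl->B->L'->C->R'->F->plug->F
Final: ciphertext=ACAHAGBEBF, RIGHT=2, LEFT=5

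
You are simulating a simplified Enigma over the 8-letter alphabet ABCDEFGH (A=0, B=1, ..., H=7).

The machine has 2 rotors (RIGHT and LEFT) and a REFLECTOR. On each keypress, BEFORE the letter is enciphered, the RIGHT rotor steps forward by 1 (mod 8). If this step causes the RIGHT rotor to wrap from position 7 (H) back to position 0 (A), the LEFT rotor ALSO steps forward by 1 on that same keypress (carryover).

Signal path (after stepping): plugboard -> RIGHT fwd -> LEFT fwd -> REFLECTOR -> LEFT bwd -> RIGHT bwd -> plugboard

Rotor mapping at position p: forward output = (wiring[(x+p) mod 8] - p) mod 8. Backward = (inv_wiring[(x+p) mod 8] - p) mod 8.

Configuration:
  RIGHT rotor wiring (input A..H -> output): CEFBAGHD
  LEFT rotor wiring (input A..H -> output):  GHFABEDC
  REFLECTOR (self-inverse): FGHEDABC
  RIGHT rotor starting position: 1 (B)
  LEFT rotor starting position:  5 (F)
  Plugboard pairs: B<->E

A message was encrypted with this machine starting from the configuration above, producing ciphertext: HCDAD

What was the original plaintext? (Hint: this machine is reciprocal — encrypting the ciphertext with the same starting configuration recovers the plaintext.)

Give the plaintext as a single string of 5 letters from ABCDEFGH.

Answer: BGBHB

Derivation:
Char 1 ('H'): step: R->2, L=5; H->plug->H->R->C->L->F->refl->A->L'->F->R'->E->plug->B
Char 2 ('C'): step: R->3, L=5; C->plug->C->R->D->L->B->refl->G->L'->B->R'->G->plug->G
Char 3 ('D'): step: R->4, L=5; D->plug->D->R->H->L->E->refl->D->L'->G->R'->E->plug->B
Char 4 ('A'): step: R->5, L=5; A->plug->A->R->B->L->G->refl->B->L'->D->R'->H->plug->H
Char 5 ('D'): step: R->6, L=5; D->plug->D->R->G->L->D->refl->E->L'->H->R'->E->plug->B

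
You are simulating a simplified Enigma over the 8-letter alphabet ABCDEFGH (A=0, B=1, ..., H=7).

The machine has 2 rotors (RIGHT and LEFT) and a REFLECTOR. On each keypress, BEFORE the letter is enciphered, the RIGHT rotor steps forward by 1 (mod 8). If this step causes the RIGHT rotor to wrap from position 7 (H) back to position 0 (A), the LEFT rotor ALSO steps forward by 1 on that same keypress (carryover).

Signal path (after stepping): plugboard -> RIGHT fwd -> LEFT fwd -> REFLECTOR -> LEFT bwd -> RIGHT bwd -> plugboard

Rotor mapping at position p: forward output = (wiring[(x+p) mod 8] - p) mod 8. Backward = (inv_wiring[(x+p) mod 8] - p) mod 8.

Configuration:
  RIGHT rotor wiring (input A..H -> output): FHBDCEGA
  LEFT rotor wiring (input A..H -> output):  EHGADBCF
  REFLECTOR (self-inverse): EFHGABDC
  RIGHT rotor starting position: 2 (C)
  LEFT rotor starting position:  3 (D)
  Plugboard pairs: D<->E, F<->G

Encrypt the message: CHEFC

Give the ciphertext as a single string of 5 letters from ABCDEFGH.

Char 1 ('C'): step: R->3, L=3; C->plug->C->R->B->L->A->refl->E->L'->G->R'->H->plug->H
Char 2 ('H'): step: R->4, L=3; H->plug->H->R->H->L->D->refl->G->L'->C->R'->C->plug->C
Char 3 ('E'): step: R->5, L=3; E->plug->D->R->A->L->F->refl->B->L'->F->R'->H->plug->H
Char 4 ('F'): step: R->6, L=3; F->plug->G->R->E->L->C->refl->H->L'->D->R'->E->plug->D
Char 5 ('C'): step: R->7, L=3; C->plug->C->R->A->L->F->refl->B->L'->F->R'->G->plug->F

Answer: HCHDF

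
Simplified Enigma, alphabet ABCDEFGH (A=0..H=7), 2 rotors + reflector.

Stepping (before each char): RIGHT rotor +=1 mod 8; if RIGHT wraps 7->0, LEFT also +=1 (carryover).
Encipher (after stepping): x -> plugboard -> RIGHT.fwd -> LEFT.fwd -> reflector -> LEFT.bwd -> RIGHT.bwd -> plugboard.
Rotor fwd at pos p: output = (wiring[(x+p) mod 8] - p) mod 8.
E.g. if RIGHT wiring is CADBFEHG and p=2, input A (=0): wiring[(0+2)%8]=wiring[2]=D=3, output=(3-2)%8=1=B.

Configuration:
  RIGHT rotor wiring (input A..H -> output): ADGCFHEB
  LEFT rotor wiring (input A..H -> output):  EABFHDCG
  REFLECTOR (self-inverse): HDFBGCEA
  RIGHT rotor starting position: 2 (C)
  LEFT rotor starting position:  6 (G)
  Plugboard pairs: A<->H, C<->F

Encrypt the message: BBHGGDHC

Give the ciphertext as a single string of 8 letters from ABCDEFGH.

Answer: GCABHCAE

Derivation:
Char 1 ('B'): step: R->3, L=6; B->plug->B->R->C->L->G->refl->E->L'->A->R'->G->plug->G
Char 2 ('B'): step: R->4, L=6; B->plug->B->R->D->L->C->refl->F->L'->H->R'->F->plug->C
Char 3 ('H'): step: R->5, L=6; H->plug->A->R->C->L->G->refl->E->L'->A->R'->H->plug->A
Char 4 ('G'): step: R->6, L=6; G->plug->G->R->H->L->F->refl->C->L'->D->R'->B->plug->B
Char 5 ('G'): step: R->7, L=6; G->plug->G->R->A->L->E->refl->G->L'->C->R'->A->plug->H
Char 6 ('D'): step: R->0, L->7 (L advanced); D->plug->D->R->C->L->B->refl->D->L'->H->R'->F->plug->C
Char 7 ('H'): step: R->1, L=7; H->plug->A->R->C->L->B->refl->D->L'->H->R'->H->plug->A
Char 8 ('C'): step: R->2, L=7; C->plug->F->R->H->L->D->refl->B->L'->C->R'->E->plug->E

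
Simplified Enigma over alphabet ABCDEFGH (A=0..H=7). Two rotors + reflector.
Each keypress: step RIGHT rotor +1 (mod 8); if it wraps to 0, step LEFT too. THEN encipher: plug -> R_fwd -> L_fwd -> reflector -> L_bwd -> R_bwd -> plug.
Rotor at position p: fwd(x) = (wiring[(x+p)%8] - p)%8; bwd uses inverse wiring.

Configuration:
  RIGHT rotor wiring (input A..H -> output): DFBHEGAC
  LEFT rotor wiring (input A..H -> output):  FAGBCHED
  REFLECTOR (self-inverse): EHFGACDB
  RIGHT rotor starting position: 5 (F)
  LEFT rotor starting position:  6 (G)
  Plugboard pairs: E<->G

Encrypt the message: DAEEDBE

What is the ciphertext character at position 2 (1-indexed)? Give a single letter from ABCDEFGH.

Char 1 ('D'): step: R->6, L=6; D->plug->D->R->H->L->B->refl->H->L'->C->R'->A->plug->A
Char 2 ('A'): step: R->7, L=6; A->plug->A->R->D->L->C->refl->F->L'->B->R'->H->plug->H

H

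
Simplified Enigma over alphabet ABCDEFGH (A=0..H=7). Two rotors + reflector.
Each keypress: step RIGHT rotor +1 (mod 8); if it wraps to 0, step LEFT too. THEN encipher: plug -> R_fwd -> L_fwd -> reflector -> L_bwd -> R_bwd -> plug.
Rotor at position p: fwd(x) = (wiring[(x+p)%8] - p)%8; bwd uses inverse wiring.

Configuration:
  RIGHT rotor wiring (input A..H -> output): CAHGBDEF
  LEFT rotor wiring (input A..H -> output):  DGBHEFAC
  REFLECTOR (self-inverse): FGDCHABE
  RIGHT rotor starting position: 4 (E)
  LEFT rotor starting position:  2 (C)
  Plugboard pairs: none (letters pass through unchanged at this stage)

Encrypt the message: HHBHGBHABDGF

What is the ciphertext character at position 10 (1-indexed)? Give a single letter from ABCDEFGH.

Char 1 ('H'): step: R->5, L=2; H->plug->H->R->E->L->G->refl->B->L'->G->R'->A->plug->A
Char 2 ('H'): step: R->6, L=2; H->plug->H->R->F->L->A->refl->F->L'->B->R'->E->plug->E
Char 3 ('B'): step: R->7, L=2; B->plug->B->R->D->L->D->refl->C->L'->C->R'->F->plug->F
Char 4 ('H'): step: R->0, L->3 (L advanced); H->plug->H->R->F->L->A->refl->F->L'->D->R'->F->plug->F
Char 5 ('G'): step: R->1, L=3; G->plug->G->R->E->L->H->refl->E->L'->A->R'->D->plug->D
Char 6 ('B'): step: R->2, L=3; B->plug->B->R->E->L->H->refl->E->L'->A->R'->G->plug->G
Char 7 ('H'): step: R->3, L=3; H->plug->H->R->E->L->H->refl->E->L'->A->R'->C->plug->C
Char 8 ('A'): step: R->4, L=3; A->plug->A->R->F->L->A->refl->F->L'->D->R'->G->plug->G
Char 9 ('B'): step: R->5, L=3; B->plug->B->R->H->L->G->refl->B->L'->B->R'->G->plug->G
Char 10 ('D'): step: R->6, L=3; D->plug->D->R->C->L->C->refl->D->L'->G->R'->A->plug->A

A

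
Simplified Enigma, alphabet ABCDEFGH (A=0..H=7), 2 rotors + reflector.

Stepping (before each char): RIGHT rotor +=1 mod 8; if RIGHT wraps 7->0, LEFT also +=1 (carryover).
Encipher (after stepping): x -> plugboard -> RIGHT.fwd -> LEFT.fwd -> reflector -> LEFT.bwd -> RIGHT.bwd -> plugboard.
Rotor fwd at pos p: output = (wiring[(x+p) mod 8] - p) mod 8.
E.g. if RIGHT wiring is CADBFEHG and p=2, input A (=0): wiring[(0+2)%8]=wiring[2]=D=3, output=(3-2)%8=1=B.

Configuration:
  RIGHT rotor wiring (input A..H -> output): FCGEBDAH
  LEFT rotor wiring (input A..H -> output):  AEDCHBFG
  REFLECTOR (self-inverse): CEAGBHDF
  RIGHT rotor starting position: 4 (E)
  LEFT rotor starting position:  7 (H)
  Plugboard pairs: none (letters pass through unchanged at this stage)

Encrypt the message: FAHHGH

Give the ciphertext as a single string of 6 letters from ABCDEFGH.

Char 1 ('F'): step: R->5, L=7; F->plug->F->R->B->L->B->refl->E->L'->D->R'->B->plug->B
Char 2 ('A'): step: R->6, L=7; A->plug->A->R->C->L->F->refl->H->L'->A->R'->E->plug->E
Char 3 ('H'): step: R->7, L=7; H->plug->H->R->B->L->B->refl->E->L'->D->R'->C->plug->C
Char 4 ('H'): step: R->0, L->0 (L advanced); H->plug->H->R->H->L->G->refl->D->L'->C->R'->B->plug->B
Char 5 ('G'): step: R->1, L=0; G->plug->G->R->G->L->F->refl->H->L'->E->R'->H->plug->H
Char 6 ('H'): step: R->2, L=0; H->plug->H->R->A->L->A->refl->C->L'->D->R'->G->plug->G

Answer: BECBHG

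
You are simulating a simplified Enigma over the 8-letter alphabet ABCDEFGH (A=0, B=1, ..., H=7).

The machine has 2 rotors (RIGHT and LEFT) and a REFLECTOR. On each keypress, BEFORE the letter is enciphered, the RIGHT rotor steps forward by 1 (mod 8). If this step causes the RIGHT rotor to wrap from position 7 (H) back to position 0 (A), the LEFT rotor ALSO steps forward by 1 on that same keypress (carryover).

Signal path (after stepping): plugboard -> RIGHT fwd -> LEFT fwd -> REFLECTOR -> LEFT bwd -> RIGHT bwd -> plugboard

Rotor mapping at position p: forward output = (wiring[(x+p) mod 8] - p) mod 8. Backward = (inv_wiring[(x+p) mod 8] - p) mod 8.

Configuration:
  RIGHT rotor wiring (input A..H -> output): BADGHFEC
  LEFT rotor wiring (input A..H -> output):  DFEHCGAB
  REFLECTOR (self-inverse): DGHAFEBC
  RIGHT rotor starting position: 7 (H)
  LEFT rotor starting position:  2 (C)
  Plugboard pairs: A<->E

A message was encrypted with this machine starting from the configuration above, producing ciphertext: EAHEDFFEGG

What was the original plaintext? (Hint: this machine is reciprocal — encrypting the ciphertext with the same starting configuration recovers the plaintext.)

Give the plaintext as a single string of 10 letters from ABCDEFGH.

Char 1 ('E'): step: R->0, L->3 (L advanced); E->plug->A->R->B->L->H->refl->C->L'->G->R'->D->plug->D
Char 2 ('A'): step: R->1, L=3; A->plug->E->R->E->L->G->refl->B->L'->H->R'->A->plug->E
Char 3 ('H'): step: R->2, L=3; H->plug->H->R->G->L->C->refl->H->L'->B->R'->A->plug->E
Char 4 ('E'): step: R->3, L=3; E->plug->A->R->D->L->F->refl->E->L'->A->R'->H->plug->H
Char 5 ('D'): step: R->4, L=3; D->plug->D->R->G->L->C->refl->H->L'->B->R'->B->plug->B
Char 6 ('F'): step: R->5, L=3; F->plug->F->R->G->L->C->refl->H->L'->B->R'->G->plug->G
Char 7 ('F'): step: R->6, L=3; F->plug->F->R->A->L->E->refl->F->L'->D->R'->C->plug->C
Char 8 ('E'): step: R->7, L=3; E->plug->A->R->D->L->F->refl->E->L'->A->R'->F->plug->F
Char 9 ('G'): step: R->0, L->4 (L advanced); G->plug->G->R->E->L->H->refl->C->L'->B->R'->A->plug->E
Char 10 ('G'): step: R->1, L=4; G->plug->G->R->B->L->C->refl->H->L'->E->R'->E->plug->A

Answer: DEEHBGCFEA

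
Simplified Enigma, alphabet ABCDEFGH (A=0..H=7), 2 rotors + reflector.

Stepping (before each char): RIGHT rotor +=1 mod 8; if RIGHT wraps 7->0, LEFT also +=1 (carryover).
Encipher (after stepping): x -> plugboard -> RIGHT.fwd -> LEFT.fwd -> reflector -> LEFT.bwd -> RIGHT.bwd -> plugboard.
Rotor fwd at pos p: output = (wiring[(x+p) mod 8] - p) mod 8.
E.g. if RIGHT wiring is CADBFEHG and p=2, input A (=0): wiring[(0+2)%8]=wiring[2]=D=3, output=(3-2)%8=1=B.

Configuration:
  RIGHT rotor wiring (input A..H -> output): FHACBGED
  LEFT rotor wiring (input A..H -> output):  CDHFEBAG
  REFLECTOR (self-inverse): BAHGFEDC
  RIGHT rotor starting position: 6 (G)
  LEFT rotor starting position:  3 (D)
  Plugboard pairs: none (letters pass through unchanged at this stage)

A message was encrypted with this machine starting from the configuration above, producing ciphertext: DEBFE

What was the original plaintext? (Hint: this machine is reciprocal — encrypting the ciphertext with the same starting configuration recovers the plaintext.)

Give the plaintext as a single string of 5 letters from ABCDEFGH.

Char 1 ('D'): step: R->7, L=3; D->plug->D->R->B->L->B->refl->A->L'->G->R'->B->plug->B
Char 2 ('E'): step: R->0, L->4 (L advanced); E->plug->E->R->B->L->F->refl->E->L'->C->R'->D->plug->D
Char 3 ('B'): step: R->1, L=4; B->plug->B->R->H->L->B->refl->A->L'->A->R'->D->plug->D
Char 4 ('F'): step: R->2, L=4; F->plug->F->R->B->L->F->refl->E->L'->C->R'->E->plug->E
Char 5 ('E'): step: R->3, L=4; E->plug->E->R->A->L->A->refl->B->L'->H->R'->A->plug->A

Answer: BDDEA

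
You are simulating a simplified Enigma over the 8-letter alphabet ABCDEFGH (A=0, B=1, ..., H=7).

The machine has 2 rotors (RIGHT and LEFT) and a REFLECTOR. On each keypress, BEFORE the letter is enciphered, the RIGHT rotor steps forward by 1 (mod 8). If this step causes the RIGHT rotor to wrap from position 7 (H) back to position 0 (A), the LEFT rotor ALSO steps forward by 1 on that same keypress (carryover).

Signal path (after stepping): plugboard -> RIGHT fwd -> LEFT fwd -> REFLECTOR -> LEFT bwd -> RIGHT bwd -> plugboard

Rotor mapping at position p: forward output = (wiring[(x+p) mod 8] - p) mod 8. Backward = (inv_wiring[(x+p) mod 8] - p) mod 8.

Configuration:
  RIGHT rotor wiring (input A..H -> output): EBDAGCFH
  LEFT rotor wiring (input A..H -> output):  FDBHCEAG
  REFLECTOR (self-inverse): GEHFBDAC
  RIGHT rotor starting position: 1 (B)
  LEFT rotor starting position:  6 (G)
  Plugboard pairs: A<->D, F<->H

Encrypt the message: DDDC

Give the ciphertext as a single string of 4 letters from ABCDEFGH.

Char 1 ('D'): step: R->2, L=6; D->plug->A->R->B->L->A->refl->G->L'->H->R'->H->plug->F
Char 2 ('D'): step: R->3, L=6; D->plug->A->R->F->L->B->refl->E->L'->G->R'->G->plug->G
Char 3 ('D'): step: R->4, L=6; D->plug->A->R->C->L->H->refl->C->L'->A->R'->E->plug->E
Char 4 ('C'): step: R->5, L=6; C->plug->C->R->C->L->H->refl->C->L'->A->R'->B->plug->B

Answer: FGEB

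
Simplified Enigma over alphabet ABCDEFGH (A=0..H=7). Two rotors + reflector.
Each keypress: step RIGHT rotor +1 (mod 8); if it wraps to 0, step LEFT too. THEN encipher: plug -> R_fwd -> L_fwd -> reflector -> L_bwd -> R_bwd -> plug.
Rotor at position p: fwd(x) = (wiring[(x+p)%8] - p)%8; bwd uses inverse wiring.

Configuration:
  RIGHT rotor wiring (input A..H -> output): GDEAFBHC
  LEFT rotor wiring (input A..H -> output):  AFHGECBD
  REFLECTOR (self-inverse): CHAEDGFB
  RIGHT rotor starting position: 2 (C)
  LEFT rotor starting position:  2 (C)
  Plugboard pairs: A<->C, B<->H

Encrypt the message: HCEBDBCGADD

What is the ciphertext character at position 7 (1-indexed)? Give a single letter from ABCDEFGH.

Char 1 ('H'): step: R->3, L=2; H->plug->B->R->C->L->C->refl->A->L'->D->R'->F->plug->F
Char 2 ('C'): step: R->4, L=2; C->plug->A->R->B->L->E->refl->D->L'->H->R'->F->plug->F
Char 3 ('E'): step: R->5, L=2; E->plug->E->R->G->L->G->refl->F->L'->A->R'->H->plug->B
Char 4 ('B'): step: R->6, L=2; B->plug->H->R->D->L->A->refl->C->L'->C->R'->F->plug->F
Char 5 ('D'): step: R->7, L=2; D->plug->D->R->F->L->B->refl->H->L'->E->R'->C->plug->A
Char 6 ('B'): step: R->0, L->3 (L advanced); B->plug->H->R->C->L->H->refl->B->L'->B->R'->F->plug->F
Char 7 ('C'): step: R->1, L=3; C->plug->A->R->C->L->H->refl->B->L'->B->R'->G->plug->G

G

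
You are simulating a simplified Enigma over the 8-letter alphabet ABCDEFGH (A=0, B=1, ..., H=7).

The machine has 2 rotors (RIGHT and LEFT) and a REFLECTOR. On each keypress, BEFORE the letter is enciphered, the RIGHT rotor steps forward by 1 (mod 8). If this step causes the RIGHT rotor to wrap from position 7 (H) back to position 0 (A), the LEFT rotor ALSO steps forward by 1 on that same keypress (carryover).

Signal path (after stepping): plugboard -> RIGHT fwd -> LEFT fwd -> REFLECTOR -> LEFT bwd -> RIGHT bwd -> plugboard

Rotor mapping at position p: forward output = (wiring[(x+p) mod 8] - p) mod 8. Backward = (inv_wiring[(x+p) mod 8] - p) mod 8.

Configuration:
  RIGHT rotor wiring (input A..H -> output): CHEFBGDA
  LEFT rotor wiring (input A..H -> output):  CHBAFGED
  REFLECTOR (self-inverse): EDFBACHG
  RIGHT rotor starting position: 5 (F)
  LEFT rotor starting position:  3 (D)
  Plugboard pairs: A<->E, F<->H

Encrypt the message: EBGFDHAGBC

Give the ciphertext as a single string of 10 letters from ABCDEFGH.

Char 1 ('E'): step: R->6, L=3; E->plug->A->R->F->L->H->refl->G->L'->H->R'->F->plug->H
Char 2 ('B'): step: R->7, L=3; B->plug->B->R->D->L->B->refl->D->L'->C->R'->F->plug->H
Char 3 ('G'): step: R->0, L->4 (L advanced); G->plug->G->R->D->L->H->refl->G->L'->E->R'->C->plug->C
Char 4 ('F'): step: R->1, L=4; F->plug->H->R->B->L->C->refl->F->L'->G->R'->A->plug->E
Char 5 ('D'): step: R->2, L=4; D->plug->D->R->E->L->G->refl->H->L'->D->R'->B->plug->B
Char 6 ('H'): step: R->3, L=4; H->plug->F->R->H->L->E->refl->A->L'->C->R'->A->plug->E
Char 7 ('A'): step: R->4, L=4; A->plug->E->R->G->L->F->refl->C->L'->B->R'->H->plug->F
Char 8 ('G'): step: R->5, L=4; G->plug->G->R->A->L->B->refl->D->L'->F->R'->D->plug->D
Char 9 ('B'): step: R->6, L=4; B->plug->B->R->C->L->A->refl->E->L'->H->R'->F->plug->H
Char 10 ('C'): step: R->7, L=4; C->plug->C->R->A->L->B->refl->D->L'->F->R'->D->plug->D

Answer: HHCEBEFDHD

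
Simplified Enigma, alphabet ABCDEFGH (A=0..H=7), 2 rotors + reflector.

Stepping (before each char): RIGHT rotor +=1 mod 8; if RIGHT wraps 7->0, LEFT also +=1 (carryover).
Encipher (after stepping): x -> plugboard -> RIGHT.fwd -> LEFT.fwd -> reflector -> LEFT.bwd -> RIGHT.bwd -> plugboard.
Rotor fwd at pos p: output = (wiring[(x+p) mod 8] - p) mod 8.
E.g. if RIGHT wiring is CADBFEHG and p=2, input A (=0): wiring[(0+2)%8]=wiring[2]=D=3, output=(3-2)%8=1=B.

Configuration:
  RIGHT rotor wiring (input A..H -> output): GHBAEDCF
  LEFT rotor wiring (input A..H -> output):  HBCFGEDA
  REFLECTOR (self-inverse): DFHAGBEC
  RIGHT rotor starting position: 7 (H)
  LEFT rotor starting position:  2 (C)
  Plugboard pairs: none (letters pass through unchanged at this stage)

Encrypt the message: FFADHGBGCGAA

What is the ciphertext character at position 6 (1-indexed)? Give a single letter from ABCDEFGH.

Char 1 ('F'): step: R->0, L->3 (L advanced); F->plug->F->R->D->L->A->refl->D->L'->B->R'->C->plug->C
Char 2 ('F'): step: R->1, L=3; F->plug->F->R->B->L->D->refl->A->L'->D->R'->D->plug->D
Char 3 ('A'): step: R->2, L=3; A->plug->A->R->H->L->H->refl->C->L'->A->R'->E->plug->E
Char 4 ('D'): step: R->3, L=3; D->plug->D->R->H->L->H->refl->C->L'->A->R'->C->plug->C
Char 5 ('H'): step: R->4, L=3; H->plug->H->R->E->L->F->refl->B->L'->C->R'->E->plug->E
Char 6 ('G'): step: R->5, L=3; G->plug->G->R->D->L->A->refl->D->L'->B->R'->D->plug->D

D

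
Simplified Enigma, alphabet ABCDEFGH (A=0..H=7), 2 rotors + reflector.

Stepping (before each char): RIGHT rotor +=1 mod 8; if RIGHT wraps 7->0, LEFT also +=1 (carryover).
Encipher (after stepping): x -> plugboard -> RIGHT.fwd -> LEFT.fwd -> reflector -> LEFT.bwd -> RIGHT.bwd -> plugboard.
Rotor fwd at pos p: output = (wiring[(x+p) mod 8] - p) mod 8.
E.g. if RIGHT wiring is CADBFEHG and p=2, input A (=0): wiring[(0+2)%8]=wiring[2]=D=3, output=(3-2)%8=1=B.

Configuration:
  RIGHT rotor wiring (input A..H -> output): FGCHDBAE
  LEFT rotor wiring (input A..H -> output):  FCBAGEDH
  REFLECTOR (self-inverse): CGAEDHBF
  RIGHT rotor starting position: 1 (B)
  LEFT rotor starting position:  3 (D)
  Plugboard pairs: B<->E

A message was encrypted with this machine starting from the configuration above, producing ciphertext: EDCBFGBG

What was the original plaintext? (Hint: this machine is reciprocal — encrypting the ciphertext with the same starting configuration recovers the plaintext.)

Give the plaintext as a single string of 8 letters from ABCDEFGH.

Char 1 ('E'): step: R->2, L=3; E->plug->B->R->F->L->C->refl->A->L'->D->R'->G->plug->G
Char 2 ('D'): step: R->3, L=3; D->plug->D->R->F->L->C->refl->A->L'->D->R'->G->plug->G
Char 3 ('C'): step: R->4, L=3; C->plug->C->R->E->L->E->refl->D->L'->B->R'->E->plug->B
Char 4 ('B'): step: R->5, L=3; B->plug->E->R->B->L->D->refl->E->L'->E->R'->A->plug->A
Char 5 ('F'): step: R->6, L=3; F->plug->F->R->B->L->D->refl->E->L'->E->R'->E->plug->B
Char 6 ('G'): step: R->7, L=3; G->plug->G->R->C->L->B->refl->G->L'->H->R'->C->plug->C
Char 7 ('B'): step: R->0, L->4 (L advanced); B->plug->E->R->D->L->D->refl->E->L'->H->R'->D->plug->D
Char 8 ('G'): step: R->1, L=4; G->plug->G->R->D->L->D->refl->E->L'->H->R'->F->plug->F

Answer: GGBABCDF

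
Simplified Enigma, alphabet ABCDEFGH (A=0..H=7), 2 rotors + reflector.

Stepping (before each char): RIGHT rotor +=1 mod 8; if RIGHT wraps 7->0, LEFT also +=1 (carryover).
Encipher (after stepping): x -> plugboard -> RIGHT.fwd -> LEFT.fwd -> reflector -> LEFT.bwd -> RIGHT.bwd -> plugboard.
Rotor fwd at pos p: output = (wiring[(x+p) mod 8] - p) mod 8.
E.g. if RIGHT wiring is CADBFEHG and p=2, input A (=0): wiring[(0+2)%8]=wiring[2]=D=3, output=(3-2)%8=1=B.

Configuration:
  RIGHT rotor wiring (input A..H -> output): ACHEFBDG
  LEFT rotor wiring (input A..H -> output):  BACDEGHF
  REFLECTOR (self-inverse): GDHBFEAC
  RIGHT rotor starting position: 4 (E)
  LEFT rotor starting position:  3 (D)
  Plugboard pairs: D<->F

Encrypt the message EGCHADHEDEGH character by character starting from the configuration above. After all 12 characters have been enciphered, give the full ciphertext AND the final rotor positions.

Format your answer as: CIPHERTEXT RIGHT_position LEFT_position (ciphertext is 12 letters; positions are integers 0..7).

Answer: HFDAHADBFGCB 0 5

Derivation:
Char 1 ('E'): step: R->5, L=3; E->plug->E->R->F->L->G->refl->A->L'->A->R'->H->plug->H
Char 2 ('G'): step: R->6, L=3; G->plug->G->R->H->L->H->refl->C->L'->E->R'->D->plug->F
Char 3 ('C'): step: R->7, L=3; C->plug->C->R->D->L->E->refl->F->L'->G->R'->F->plug->D
Char 4 ('H'): step: R->0, L->4 (L advanced); H->plug->H->R->G->L->G->refl->A->L'->A->R'->A->plug->A
Char 5 ('A'): step: R->1, L=4; A->plug->A->R->B->L->C->refl->H->L'->H->R'->H->plug->H
Char 6 ('D'): step: R->2, L=4; D->plug->F->R->E->L->F->refl->E->L'->F->R'->A->plug->A
Char 7 ('H'): step: R->3, L=4; H->plug->H->R->E->L->F->refl->E->L'->F->R'->F->plug->D
Char 8 ('E'): step: R->4, L=4; E->plug->E->R->E->L->F->refl->E->L'->F->R'->B->plug->B
Char 9 ('D'): step: R->5, L=4; D->plug->F->R->C->L->D->refl->B->L'->D->R'->D->plug->F
Char 10 ('E'): step: R->6, L=4; E->plug->E->R->B->L->C->refl->H->L'->H->R'->G->plug->G
Char 11 ('G'): step: R->7, L=4; G->plug->G->R->C->L->D->refl->B->L'->D->R'->C->plug->C
Char 12 ('H'): step: R->0, L->5 (L advanced); H->plug->H->R->G->L->G->refl->A->L'->C->R'->B->plug->B
Final: ciphertext=HFDAHADBFGCB, RIGHT=0, LEFT=5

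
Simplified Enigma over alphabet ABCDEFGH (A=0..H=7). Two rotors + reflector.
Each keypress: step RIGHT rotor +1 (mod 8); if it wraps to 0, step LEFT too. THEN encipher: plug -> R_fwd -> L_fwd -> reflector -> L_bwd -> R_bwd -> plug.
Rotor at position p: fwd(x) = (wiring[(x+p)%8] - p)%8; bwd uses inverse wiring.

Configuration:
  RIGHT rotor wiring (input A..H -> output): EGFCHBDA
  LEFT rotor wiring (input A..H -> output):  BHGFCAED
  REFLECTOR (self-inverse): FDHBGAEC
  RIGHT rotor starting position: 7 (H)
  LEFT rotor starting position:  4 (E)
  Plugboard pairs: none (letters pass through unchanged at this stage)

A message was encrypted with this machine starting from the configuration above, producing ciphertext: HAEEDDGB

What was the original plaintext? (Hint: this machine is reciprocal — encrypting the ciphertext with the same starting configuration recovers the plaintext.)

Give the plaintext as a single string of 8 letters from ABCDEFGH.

Answer: CEHDGBFF

Derivation:
Char 1 ('H'): step: R->0, L->5 (L advanced); H->plug->H->R->A->L->D->refl->B->L'->F->R'->C->plug->C
Char 2 ('A'): step: R->1, L=5; A->plug->A->R->F->L->B->refl->D->L'->A->R'->E->plug->E
Char 3 ('E'): step: R->2, L=5; E->plug->E->R->B->L->H->refl->C->L'->E->R'->H->plug->H
Char 4 ('E'): step: R->3, L=5; E->plug->E->R->F->L->B->refl->D->L'->A->R'->D->plug->D
Char 5 ('D'): step: R->4, L=5; D->plug->D->R->E->L->C->refl->H->L'->B->R'->G->plug->G
Char 6 ('D'): step: R->5, L=5; D->plug->D->R->H->L->F->refl->A->L'->G->R'->B->plug->B
Char 7 ('G'): step: R->6, L=5; G->plug->G->R->B->L->H->refl->C->L'->E->R'->F->plug->F
Char 8 ('B'): step: R->7, L=5; B->plug->B->R->F->L->B->refl->D->L'->A->R'->F->plug->F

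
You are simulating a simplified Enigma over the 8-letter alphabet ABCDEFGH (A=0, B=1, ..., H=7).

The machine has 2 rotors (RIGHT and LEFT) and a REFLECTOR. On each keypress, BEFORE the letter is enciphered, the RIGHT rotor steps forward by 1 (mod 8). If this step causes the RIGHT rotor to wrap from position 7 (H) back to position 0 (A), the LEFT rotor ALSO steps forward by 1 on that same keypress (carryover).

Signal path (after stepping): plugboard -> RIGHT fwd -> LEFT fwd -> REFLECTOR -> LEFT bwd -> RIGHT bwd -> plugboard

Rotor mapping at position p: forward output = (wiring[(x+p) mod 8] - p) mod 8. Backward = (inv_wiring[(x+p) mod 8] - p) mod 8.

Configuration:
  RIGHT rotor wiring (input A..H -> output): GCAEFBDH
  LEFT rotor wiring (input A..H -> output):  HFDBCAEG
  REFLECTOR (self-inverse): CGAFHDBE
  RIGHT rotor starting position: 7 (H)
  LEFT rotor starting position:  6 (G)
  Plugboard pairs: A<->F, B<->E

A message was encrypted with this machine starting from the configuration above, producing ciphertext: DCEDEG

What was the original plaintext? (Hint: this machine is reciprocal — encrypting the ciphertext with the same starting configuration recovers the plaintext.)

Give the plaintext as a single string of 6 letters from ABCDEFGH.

Char 1 ('D'): step: R->0, L->7 (L advanced); D->plug->D->R->E->L->C->refl->A->L'->B->R'->F->plug->A
Char 2 ('C'): step: R->1, L=7; C->plug->C->R->D->L->E->refl->H->L'->A->R'->E->plug->B
Char 3 ('E'): step: R->2, L=7; E->plug->B->R->C->L->G->refl->B->L'->G->R'->A->plug->F
Char 4 ('D'): step: R->3, L=7; D->plug->D->R->A->L->H->refl->E->L'->D->R'->F->plug->A
Char 5 ('E'): step: R->4, L=7; E->plug->B->R->F->L->D->refl->F->L'->H->R'->C->plug->C
Char 6 ('G'): step: R->5, L=7; G->plug->G->R->H->L->F->refl->D->L'->F->R'->E->plug->B

Answer: ABFACB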